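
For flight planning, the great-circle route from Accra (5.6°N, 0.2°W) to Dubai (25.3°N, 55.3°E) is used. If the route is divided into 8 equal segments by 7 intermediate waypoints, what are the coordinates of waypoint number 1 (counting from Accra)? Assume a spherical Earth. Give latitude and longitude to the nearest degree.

≈ 9°N, 6°E

Convert each endpoint to a unit vector on the sphere (x = cos φ cos λ, y = cos φ sin λ, z = sin φ).
The central angle between the endpoints is δ = arccos(p₁·p₂) ≈ 0.987 rad (56.5°).
Interpolate at f = 1/8 with slerp weights a = sin((1−f)δ)/sin δ ≈ 0.911, b = sin(fδ)/sin δ ≈ 0.147.
p = a·p₁ + b·p₂ ≈ (0.983, 0.106, 0.152); φ = arcsin(p_z) ≈ 8.74°, λ = atan2(p_y, p_x) ≈ 6.18°.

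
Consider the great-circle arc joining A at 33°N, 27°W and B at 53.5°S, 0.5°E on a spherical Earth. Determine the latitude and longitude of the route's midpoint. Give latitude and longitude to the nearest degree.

Write both endpoints as unit vectors p₁, p₂ with components (cos φ cos λ, cos φ sin λ, sin φ).
The central angle between the endpoints is δ = arccos(p₁·p₂) ≈ 1.566 rad (89.7°).
Interpolate at f = 1/2 with slerp weights a = sin((1−f)δ)/sin δ ≈ 0.705, b = sin(fδ)/sin δ ≈ 0.705.
p = a·p₁ + b·p₂ ≈ (0.947, -0.265, -0.183); φ = arcsin(p_z) ≈ -10.54°, λ = atan2(p_y, p_x) ≈ -15.63°.

≈ 11°S, 16°W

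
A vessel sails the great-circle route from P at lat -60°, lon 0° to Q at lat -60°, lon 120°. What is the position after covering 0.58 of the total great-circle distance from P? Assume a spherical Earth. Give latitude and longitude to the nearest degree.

Convert each endpoint to a unit vector on the sphere (x = cos φ cos λ, y = cos φ sin λ, z = sin φ).
The central angle between the endpoints is δ = arccos(p₁·p₂) ≈ 0.896 rad (51.3°).
Interpolate at f = 0.58 with slerp weights a = sin((1−f)δ)/sin δ ≈ 0.471, b = sin(fδ)/sin δ ≈ 0.636.
p = a·p₁ + b·p₂ ≈ (0.076, 0.275, -0.958); φ = arcsin(p_z) ≈ -73.40°, λ = atan2(p_y, p_x) ≈ 74.51°.

≈ lat -73°, lon 75°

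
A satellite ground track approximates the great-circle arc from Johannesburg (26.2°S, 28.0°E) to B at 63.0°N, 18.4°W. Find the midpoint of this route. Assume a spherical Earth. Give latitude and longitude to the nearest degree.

Convert each endpoint to a unit vector on the sphere (x = cos φ cos λ, y = cos φ sin λ, z = sin φ).
The central angle between the endpoints is δ = arccos(p₁·p₂) ≈ 1.684 rad (96.5°).
Interpolate at f = 1/2 with slerp weights a = sin((1−f)δ)/sin δ ≈ 0.751, b = sin(fδ)/sin δ ≈ 0.751.
p = a·p₁ + b·p₂ ≈ (0.918, 0.209, 0.337); φ = arcsin(p_z) ≈ 19.72°, λ = atan2(p_y, p_x) ≈ 12.80°.

≈ 20°N, 13°E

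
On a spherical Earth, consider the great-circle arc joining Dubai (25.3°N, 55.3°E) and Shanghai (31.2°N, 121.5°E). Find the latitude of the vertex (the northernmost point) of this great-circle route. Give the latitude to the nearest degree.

The great circle lies in the plane with unit normal n̂ = (p₁ × p₂)/|p₁ × p₂|.
Here n̂_z ≈ +0.837; the vertex latitude is φ_max = arccos|n̂_z| ≈ 33.2°.

≈ 33°N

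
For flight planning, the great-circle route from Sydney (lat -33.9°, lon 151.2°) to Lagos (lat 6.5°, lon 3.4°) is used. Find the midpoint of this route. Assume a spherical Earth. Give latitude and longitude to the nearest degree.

≈ lat -40°, lon 60°

Convert each endpoint to a unit vector on the sphere (x = cos φ cos λ, y = cos φ sin λ, z = sin φ).
The central angle between the endpoints is δ = arccos(p₁·p₂) ≈ 2.436 rad (139.6°).
Interpolate at f = 1/2 with slerp weights a = sin((1−f)δ)/sin δ ≈ 1.446, b = sin(fδ)/sin δ ≈ 1.446.
p = a·p₁ + b·p₂ ≈ (0.383, 0.664, -0.643); φ = arcsin(p_z) ≈ -40.01°, λ = atan2(p_y, p_x) ≈ 60.04°.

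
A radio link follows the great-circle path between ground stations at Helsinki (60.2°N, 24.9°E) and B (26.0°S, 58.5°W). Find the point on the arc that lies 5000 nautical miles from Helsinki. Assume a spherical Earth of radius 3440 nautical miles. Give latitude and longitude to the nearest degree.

≈ (3°S, 45°W)

From cos δ = sin φ₁ sin φ₂ + cos φ₁ cos φ₂ cos Δλ, the central angle is δ ≈ 1.906 rad (109.2°). The total great-circle distance is δ·R ≈ 1.906 × 3440 ≈ 6557 nmi, so the target fraction is f = 5000/6557 ≈ 0.763.
Interpolate at f ≈ 0.763 with slerp weights a = sin((1−f)δ)/sin δ ≈ 0.463, b = sin(fδ)/sin δ ≈ 1.052.
p = a·p₁ + b·p₂ ≈ (0.703, -0.709, -0.059); φ = arcsin(p_z) ≈ -3.39°, λ = atan2(p_y, p_x) ≈ -45.26°.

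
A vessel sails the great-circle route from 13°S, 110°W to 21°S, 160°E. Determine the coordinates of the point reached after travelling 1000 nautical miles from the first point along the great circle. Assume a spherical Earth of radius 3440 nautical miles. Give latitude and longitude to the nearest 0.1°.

The haversine formula gives a central angle δ ≈ 1.490 rad (85.4°) between the endpoints. The total great-circle distance is δ·R ≈ 1.490 × 3440 ≈ 5126 nmi, so the target fraction is f = 1000/5126 ≈ 0.195.
Interpolate at f ≈ 0.195 with slerp weights a = sin((1−f)δ)/sin δ ≈ 0.935, b = sin(fδ)/sin δ ≈ 0.288.
p = a·p₁ + b·p₂ ≈ (-0.564, -0.764, -0.313); φ = arcsin(p_z) ≈ -18.26°, λ = atan2(p_y, p_x) ≈ -126.42°.

≈ 18.3°S, 126.4°W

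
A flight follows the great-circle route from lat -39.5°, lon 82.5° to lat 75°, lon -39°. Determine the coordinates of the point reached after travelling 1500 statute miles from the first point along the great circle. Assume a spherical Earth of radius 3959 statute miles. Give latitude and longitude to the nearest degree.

≈ lat -19°, lon 75°

Write both endpoints as unit vectors p₁, p₂ with components (cos φ cos λ, cos φ sin λ, sin φ).
The central angle between the endpoints is δ = arccos(p₁·p₂) ≈ 2.373 rad (136.0°). The total great-circle distance is δ·R ≈ 2.373 × 3959 ≈ 9394 mi, so the target fraction is f = 1500/9394 ≈ 0.160.
Interpolate at f ≈ 0.160 with slerp weights a = sin((1−f)δ)/sin δ ≈ 1.311, b = sin(fδ)/sin δ ≈ 0.532.
p = a·p₁ + b·p₂ ≈ (0.239, 0.917, -0.320); φ = arcsin(p_z) ≈ -18.68°, λ = atan2(p_y, p_x) ≈ 75.38°.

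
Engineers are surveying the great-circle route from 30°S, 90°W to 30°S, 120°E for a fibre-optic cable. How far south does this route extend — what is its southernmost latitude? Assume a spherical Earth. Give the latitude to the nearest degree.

The great circle lies in the plane with unit normal n̂ = (p₁ × p₂)/|p₁ × p₂|.
Here n̂_z ≈ -0.409; the vertex latitude is φ_max = arccos|n̂_z| ≈ 65.9°.
Check via Clairaut: cos φ_max = |cos φ₁| · sin C = cos(30.0°)·sin(151.8°) ≈ 0.409, again giving ≈ 65.9°.

≈ 66°S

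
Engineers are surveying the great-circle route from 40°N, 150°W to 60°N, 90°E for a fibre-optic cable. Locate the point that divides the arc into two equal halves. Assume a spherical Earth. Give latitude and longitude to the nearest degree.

Convert each endpoint to a unit vector on the sphere (x = cos φ cos λ, y = cos φ sin λ, z = sin φ).
The central angle between the endpoints is δ = arccos(p₁·p₂) ≈ 1.197 rad (68.6°).
Interpolate at f = 1/2 with slerp weights a = sin((1−f)δ)/sin δ ≈ 0.605, b = sin(fδ)/sin δ ≈ 0.605.
p = a·p₁ + b·p₂ ≈ (-0.401, 0.071, 0.913); φ = arcsin(p_z) ≈ 65.94°, λ = atan2(p_y, p_x) ≈ 170.00°.

≈ 66°N, 170°E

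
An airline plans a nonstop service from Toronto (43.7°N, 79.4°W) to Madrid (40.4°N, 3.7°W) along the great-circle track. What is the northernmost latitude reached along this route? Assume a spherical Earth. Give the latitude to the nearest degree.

≈ 49°N

The great circle lies in the plane with unit normal n̂ = (p₁ × p₂)/|p₁ × p₂|.
Here n̂_z ≈ +0.657; the vertex latitude is φ_max = arccos|n̂_z| ≈ 48.9°.
Check via Clairaut: cos φ_max = |cos φ₁| · sin C = cos(43.7°)·sin(65.4°) ≈ 0.657, again giving ≈ 48.9°.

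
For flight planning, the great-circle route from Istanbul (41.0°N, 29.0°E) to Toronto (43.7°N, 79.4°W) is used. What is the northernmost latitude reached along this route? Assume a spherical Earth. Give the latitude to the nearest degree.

≈ 57°N

The great circle lies in the plane with unit normal n̂ = (p₁ × p₂)/|p₁ × p₂|.
Here n̂_z ≈ -0.539; the vertex latitude is φ_max = arccos|n̂_z| ≈ 57.4°.
Check via Clairaut: cos φ_max = |cos φ₁| · sin C = cos(41.0°)·sin(45.6°) ≈ 0.539, again giving ≈ 57.4°.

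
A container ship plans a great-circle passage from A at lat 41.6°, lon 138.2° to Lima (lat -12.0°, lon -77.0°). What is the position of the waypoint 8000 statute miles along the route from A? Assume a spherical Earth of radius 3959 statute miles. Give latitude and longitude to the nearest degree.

Convert each endpoint to a unit vector on the sphere (x = cos φ cos λ, y = cos φ sin λ, z = sin φ).
The central angle between the endpoints is δ = arccos(p₁·p₂) ≈ 2.398 rad (137.4°). The total great-circle distance is δ·R ≈ 2.398 × 3959 ≈ 9492 mi, so the target fraction is f = 8000/9492 ≈ 0.843.
Interpolate at f ≈ 0.843 with slerp weights a = sin((1−f)δ)/sin δ ≈ 0.543, b = sin(fδ)/sin δ ≈ 1.330.
p = a·p₁ + b·p₂ ≈ (-0.010, -0.996, 0.084); φ = arcsin(p_z) ≈ 4.84°, λ = atan2(p_y, p_x) ≈ -90.59°.

≈ lat 5°, lon -91°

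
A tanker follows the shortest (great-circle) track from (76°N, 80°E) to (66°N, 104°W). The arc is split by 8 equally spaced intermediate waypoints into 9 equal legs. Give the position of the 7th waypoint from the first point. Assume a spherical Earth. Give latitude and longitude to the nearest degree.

≈ (74°N, 105°W)

Convert each endpoint to a unit vector on the sphere (x = cos φ cos λ, y = cos φ sin λ, z = sin φ).
The central angle between the endpoints is δ = arccos(p₁·p₂) ≈ 0.663 rad (38.0°).
Interpolate at f = 7/9 with slerp weights a = sin((1−f)δ)/sin δ ≈ 0.239, b = sin(fδ)/sin δ ≈ 0.801.
p = a·p₁ + b·p₂ ≈ (-0.069, -0.259, 0.963); φ = arcsin(p_z) ≈ 74.43°, λ = atan2(p_y, p_x) ≈ -104.86°.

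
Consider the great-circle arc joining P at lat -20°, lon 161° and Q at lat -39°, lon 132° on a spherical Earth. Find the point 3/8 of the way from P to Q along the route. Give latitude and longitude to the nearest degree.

≈ lat -28°, lon 151°

From cos δ = sin φ₁ sin φ₂ + cos φ₁ cos φ₂ cos Δλ, the central angle is δ ≈ 0.547 rad (31.4°).
Interpolate at f = 3/8 with slerp weights a = sin((1−f)δ)/sin δ ≈ 0.645, b = sin(fδ)/sin δ ≈ 0.392.
p = a·p₁ + b·p₂ ≈ (-0.776, 0.423, -0.467); φ = arcsin(p_z) ≈ -27.83°, λ = atan2(p_y, p_x) ≈ 151.39°.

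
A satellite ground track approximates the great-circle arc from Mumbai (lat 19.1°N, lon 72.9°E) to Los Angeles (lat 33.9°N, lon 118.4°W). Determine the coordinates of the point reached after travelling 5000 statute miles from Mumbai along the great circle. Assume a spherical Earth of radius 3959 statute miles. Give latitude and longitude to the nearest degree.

≈ lat 79°N, lon 169°E

The haversine formula gives a central angle δ ≈ 2.198 rad (125.9°) between the endpoints. The total great-circle distance is δ·R ≈ 2.198 × 3959 ≈ 8701 mi, so the target fraction is f = 5000/8701 ≈ 0.575.
Interpolate at f ≈ 0.575 with slerp weights a = sin((1−f)δ)/sin δ ≈ 0.993, b = sin(fδ)/sin δ ≈ 1.177.
p = a·p₁ + b·p₂ ≈ (-0.189, 0.038, 0.981); φ = arcsin(p_z) ≈ 78.91°, λ = atan2(p_y, p_x) ≈ 168.61°.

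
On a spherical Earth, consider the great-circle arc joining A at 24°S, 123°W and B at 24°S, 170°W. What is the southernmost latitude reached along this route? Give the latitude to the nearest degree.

≈ 26°S

The great circle lies in the plane with unit normal n̂ = (p₁ × p₂)/|p₁ × p₂|.
Here n̂_z ≈ -0.900; the vertex latitude is φ_max = arccos|n̂_z| ≈ 25.9°.
Check via Clairaut: cos φ_max = |cos φ₁| · sin C = cos(24.0°)·sin(100.0°) ≈ 0.900, again giving ≈ 25.9°.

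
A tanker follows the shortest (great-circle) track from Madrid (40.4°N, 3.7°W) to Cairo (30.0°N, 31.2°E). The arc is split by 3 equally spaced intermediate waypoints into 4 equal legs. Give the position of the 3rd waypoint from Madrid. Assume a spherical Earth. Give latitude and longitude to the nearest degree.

≈ (34°N, 23°E)

Write both endpoints as unit vectors p₁, p₂ with components (cos φ cos λ, cos φ sin λ, sin φ).
The central angle between the endpoints is δ = arccos(p₁·p₂) ≈ 0.526 rad (30.1°).
Interpolate at f = 3/4 with slerp weights a = sin((1−f)δ)/sin δ ≈ 0.261, b = sin(fδ)/sin δ ≈ 0.765.
p = a·p₁ + b·p₂ ≈ (0.766, 0.331, 0.552); φ = arcsin(p_z) ≈ 33.50°, λ = atan2(p_y, p_x) ≈ 23.36°.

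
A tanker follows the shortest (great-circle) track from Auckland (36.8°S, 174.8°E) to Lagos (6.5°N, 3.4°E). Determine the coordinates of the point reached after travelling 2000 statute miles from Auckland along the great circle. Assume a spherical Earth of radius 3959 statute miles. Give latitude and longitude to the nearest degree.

Convert each endpoint to a unit vector on the sphere (x = cos φ cos λ, y = cos φ sin λ, z = sin φ).
The central angle between the endpoints is δ = arccos(p₁·p₂) ≈ 2.595 rad (148.7°). The total great-circle distance is δ·R ≈ 2.595 × 3959 ≈ 10275 mi, so the target fraction is f = 2000/10275 ≈ 0.195.
Interpolate at f ≈ 0.195 with slerp weights a = sin((1−f)δ)/sin δ ≈ 1.671, b = sin(fδ)/sin δ ≈ 0.932.
p = a·p₁ + b·p₂ ≈ (-0.409, 0.176, -0.896); φ = arcsin(p_z) ≈ -63.58°, λ = atan2(p_y, p_x) ≈ 156.68°.

≈ (64°S, 157°E)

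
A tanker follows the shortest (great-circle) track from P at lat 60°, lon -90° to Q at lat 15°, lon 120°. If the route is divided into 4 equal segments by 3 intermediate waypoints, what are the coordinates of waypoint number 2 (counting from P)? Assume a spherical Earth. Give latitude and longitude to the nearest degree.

≈ lat 62°, lon 145°

From cos δ = sin φ₁ sin φ₂ + cos φ₁ cos φ₂ cos Δλ, the central angle is δ ≈ 1.766 rad (101.2°).
Interpolate at f = 2/4 with slerp weights a = sin((1−f)δ)/sin δ ≈ 0.788, b = sin(fδ)/sin δ ≈ 0.788.
p = a·p₁ + b·p₂ ≈ (-0.380, 0.265, 0.886); φ = arcsin(p_z) ≈ 62.38°, λ = atan2(p_y, p_x) ≈ 145.13°.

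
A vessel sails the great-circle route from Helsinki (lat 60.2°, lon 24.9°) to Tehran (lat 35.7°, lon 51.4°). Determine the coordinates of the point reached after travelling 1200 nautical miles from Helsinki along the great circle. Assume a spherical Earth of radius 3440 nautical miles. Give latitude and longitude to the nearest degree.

≈ lat 44°, lon 45°

Convert each endpoint to a unit vector on the sphere (x = cos φ cos λ, y = cos φ sin λ, z = sin φ).
The central angle between the endpoints is δ = arccos(p₁·p₂) ≈ 0.521 rad (29.8°). The total great-circle distance is δ·R ≈ 0.521 × 3440 ≈ 1791 nmi, so the target fraction is f = 1200/1791 ≈ 0.670.
Interpolate at f ≈ 0.670 with slerp weights a = sin((1−f)δ)/sin δ ≈ 0.344, b = sin(fδ)/sin δ ≈ 0.687.
p = a·p₁ + b·p₂ ≈ (0.503, 0.508, 0.699); φ = arcsin(p_z) ≈ 44.36°, λ = atan2(p_y, p_x) ≈ 45.28°.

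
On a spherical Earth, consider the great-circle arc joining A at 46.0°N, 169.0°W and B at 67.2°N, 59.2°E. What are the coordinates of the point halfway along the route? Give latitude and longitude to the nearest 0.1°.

The haversine formula gives a central angle δ ≈ 1.066 rad (61.1°) between the endpoints.
Interpolate at f = 1/2 with slerp weights a = sin((1−f)δ)/sin δ ≈ 0.581, b = sin(fδ)/sin δ ≈ 0.581.
p = a·p₁ + b·p₂ ≈ (-0.281, 0.116, 0.953); φ = arcsin(p_z) ≈ 72.31°, λ = atan2(p_y, p_x) ≈ 157.49°.

≈ 72.3°N, 157.5°E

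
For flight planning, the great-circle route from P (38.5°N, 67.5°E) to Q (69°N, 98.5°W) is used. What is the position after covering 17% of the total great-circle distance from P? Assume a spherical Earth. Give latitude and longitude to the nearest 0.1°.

≈ (50.7°N, 65.8°E)

From cos δ = sin φ₁ sin φ₂ + cos φ₁ cos φ₂ cos Δλ, the central angle is δ ≈ 1.257 rad (72.0°).
Interpolate at f = 0.17 with slerp weights a = sin((1−f)δ)/sin δ ≈ 0.908, b = sin(fδ)/sin δ ≈ 0.223.
p = a·p₁ + b·p₂ ≈ (0.260, 0.578, 0.774); φ = arcsin(p_z) ≈ 50.68°, λ = atan2(p_y, p_x) ≈ 65.75°.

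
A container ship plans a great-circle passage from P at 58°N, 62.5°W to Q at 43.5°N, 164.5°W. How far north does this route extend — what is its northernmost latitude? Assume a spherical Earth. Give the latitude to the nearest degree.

The great circle lies in the plane with unit normal n̂ = (p₁ × p₂)/|p₁ × p₂|.
Here n̂_z ≈ -0.435; the vertex latitude is φ_max = arccos|n̂_z| ≈ 64.2°.
Check via Clairaut: cos φ_max = |cos φ₁| · sin C = cos(58.0°)·sin(55.2°) ≈ 0.435, again giving ≈ 64.2°.

≈ 64°N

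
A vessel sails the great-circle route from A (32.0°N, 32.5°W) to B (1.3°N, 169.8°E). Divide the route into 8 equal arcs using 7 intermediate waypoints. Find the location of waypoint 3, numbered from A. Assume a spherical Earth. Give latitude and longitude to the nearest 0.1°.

Convert each endpoint to a unit vector on the sphere (x = cos φ cos λ, y = cos φ sin λ, z = sin φ).
The central angle between the endpoints is δ = arccos(p₁·p₂) ≈ 2.453 rad (140.6°).
Interpolate at f = 3/8 with slerp weights a = sin((1−f)δ)/sin δ ≈ 1.573, b = sin(fδ)/sin δ ≈ 1.253.
p = a·p₁ + b·p₂ ≈ (-0.107, -0.495, 0.862); φ = arcsin(p_z) ≈ 59.56°, λ = atan2(p_y, p_x) ≈ -102.22°.

≈ (59.6°N, 102.2°W)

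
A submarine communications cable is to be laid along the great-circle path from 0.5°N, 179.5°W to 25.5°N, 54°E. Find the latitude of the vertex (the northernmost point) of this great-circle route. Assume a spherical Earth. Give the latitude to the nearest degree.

The great circle lies in the plane with unit normal n̂ = (p₁ × p₂)/|p₁ × p₂|.
Here n̂_z ≈ -0.858; the vertex latitude is φ_max = arccos|n̂_z| ≈ 31.0°.

≈ 31°N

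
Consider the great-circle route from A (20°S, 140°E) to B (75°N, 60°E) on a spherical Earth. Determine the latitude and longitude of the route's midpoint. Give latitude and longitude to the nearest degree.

Write both endpoints as unit vectors p₁, p₂ with components (cos φ cos λ, cos φ sin λ, sin φ).
The central angle between the endpoints is δ = arccos(p₁·p₂) ≈ 1.863 rad (106.7°).
Interpolate at f = 1/2 with slerp weights a = sin((1−f)δ)/sin δ ≈ 0.838, b = sin(fδ)/sin δ ≈ 0.838.
p = a·p₁ + b·p₂ ≈ (-0.495, 0.694, 0.523); φ = arcsin(p_z) ≈ 31.53°, λ = atan2(p_y, p_x) ≈ 125.49°.

≈ (32°N, 125°E)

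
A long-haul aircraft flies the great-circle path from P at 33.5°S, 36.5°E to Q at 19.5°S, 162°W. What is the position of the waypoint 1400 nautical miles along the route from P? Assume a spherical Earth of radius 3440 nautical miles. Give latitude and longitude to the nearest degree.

Convert each endpoint to a unit vector on the sphere (x = cos φ cos λ, y = cos φ sin λ, z = sin φ).
The central angle between the endpoints is δ = arccos(p₁·p₂) ≈ 2.167 rad (124.1°). The total great-circle distance is δ·R ≈ 2.167 × 3440 ≈ 7453 nmi, so the target fraction is f = 1400/7453 ≈ 0.188.
Interpolate at f ≈ 0.188 with slerp weights a = sin((1−f)δ)/sin δ ≈ 1.187, b = sin(fδ)/sin δ ≈ 0.478.
p = a·p₁ + b·p₂ ≈ (0.367, 0.449, -0.815); φ = arcsin(p_z) ≈ -54.55°, λ = atan2(p_y, p_x) ≈ 50.78°.

≈ 55°S, 51°E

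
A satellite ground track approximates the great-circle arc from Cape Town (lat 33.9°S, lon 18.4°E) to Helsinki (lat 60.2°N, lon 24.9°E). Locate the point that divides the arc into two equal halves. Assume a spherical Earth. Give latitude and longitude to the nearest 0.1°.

≈ lat 13.2°N, lon 20.8°E

Convert each endpoint to a unit vector on the sphere (x = cos φ cos λ, y = cos φ sin λ, z = sin φ).
The central angle between the endpoints is δ = arccos(p₁·p₂) ≈ 1.645 rad (94.3°).
Interpolate at f = 1/2 with slerp weights a = sin((1−f)δ)/sin δ ≈ 0.735, b = sin(fδ)/sin δ ≈ 0.735.
p = a·p₁ + b·p₂ ≈ (0.910, 0.346, 0.228); φ = arcsin(p_z) ≈ 13.17°, λ = atan2(p_y, p_x) ≈ 20.83°.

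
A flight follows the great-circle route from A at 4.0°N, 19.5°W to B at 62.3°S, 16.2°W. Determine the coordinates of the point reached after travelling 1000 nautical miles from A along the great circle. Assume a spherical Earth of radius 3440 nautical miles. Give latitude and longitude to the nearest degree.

≈ 13°S, 19°W

From cos δ = sin φ₁ sin φ₂ + cos φ₁ cos φ₂ cos Δλ, the central angle is δ ≈ 1.158 rad (66.3°). The total great-circle distance is δ·R ≈ 1.158 × 3440 ≈ 3983 nmi, so the target fraction is f = 1000/3983 ≈ 0.251.
Interpolate at f ≈ 0.251 with slerp weights a = sin((1−f)δ)/sin δ ≈ 0.833, b = sin(fδ)/sin δ ≈ 0.313.
p = a·p₁ + b·p₂ ≈ (0.923, -0.318, -0.219); φ = arcsin(p_z) ≈ -12.65°, λ = atan2(p_y, p_x) ≈ -19.01°.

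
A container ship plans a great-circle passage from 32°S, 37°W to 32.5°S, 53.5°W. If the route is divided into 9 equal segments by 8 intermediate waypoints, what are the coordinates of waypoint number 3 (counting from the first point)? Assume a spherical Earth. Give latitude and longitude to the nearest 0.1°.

Convert each endpoint to a unit vector on the sphere (x = cos φ cos λ, y = cos φ sin λ, z = sin φ).
The central angle between the endpoints is δ = arccos(p₁·p₂) ≈ 0.243 rad (13.9°).
Interpolate at f = 3/9 with slerp weights a = sin((1−f)δ)/sin δ ≈ 0.670, b = sin(fδ)/sin δ ≈ 0.336.
p = a·p₁ + b·p₂ ≈ (0.623, -0.570, -0.536); φ = arcsin(p_z) ≈ -32.41°, λ = atan2(p_y, p_x) ≈ -42.47°.

≈ 32.4°S, 42.5°W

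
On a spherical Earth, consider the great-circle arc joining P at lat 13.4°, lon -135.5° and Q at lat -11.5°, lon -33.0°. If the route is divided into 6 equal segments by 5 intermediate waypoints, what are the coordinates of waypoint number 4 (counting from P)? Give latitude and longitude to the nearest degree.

From cos δ = sin φ₁ sin φ₂ + cos φ₁ cos φ₂ cos Δλ, the central angle is δ ≈ 1.826 rad (104.6°).
Interpolate at f = 4/6 with slerp weights a = sin((1−f)δ)/sin δ ≈ 0.591, b = sin(fδ)/sin δ ≈ 0.970.
p = a·p₁ + b·p₂ ≈ (0.387, -0.920, -0.056); φ = arcsin(p_z) ≈ -3.23°, λ = atan2(p_y, p_x) ≈ -67.20°.

≈ lat -3°, lon -67°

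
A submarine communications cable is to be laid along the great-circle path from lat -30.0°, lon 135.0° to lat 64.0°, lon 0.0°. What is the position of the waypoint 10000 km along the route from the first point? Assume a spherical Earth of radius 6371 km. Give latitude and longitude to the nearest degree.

From cos δ = sin φ₁ sin φ₂ + cos φ₁ cos φ₂ cos Δλ, the central angle is δ ≈ 2.371 rad (135.9°). The total great-circle distance is δ·R ≈ 2.371 × 6371 ≈ 15109 km, so the target fraction is f = 10000/15109 ≈ 0.662.
Interpolate at f ≈ 0.662 with slerp weights a = sin((1−f)δ)/sin δ ≈ 1.032, b = sin(fδ)/sin δ ≈ 1.436.
p = a·p₁ + b·p₂ ≈ (-0.002, 0.632, 0.775); φ = arcsin(p_z) ≈ 50.79°, λ = atan2(p_y, p_x) ≈ 90.22°.

≈ lat 51°, lon 90°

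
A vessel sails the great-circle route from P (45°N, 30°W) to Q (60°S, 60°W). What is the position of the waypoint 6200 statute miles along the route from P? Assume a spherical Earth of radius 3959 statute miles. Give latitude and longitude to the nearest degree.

Write both endpoints as unit vectors p₁, p₂ with components (cos φ cos λ, cos φ sin λ, sin φ).
The central angle between the endpoints is δ = arccos(p₁·p₂) ≈ 1.882 rad (107.8°). The total great-circle distance is δ·R ≈ 1.882 × 3959 ≈ 7451 mi, so the target fraction is f = 6200/7451 ≈ 0.832.
Interpolate at f ≈ 0.832 with slerp weights a = sin((1−f)δ)/sin δ ≈ 0.326, b = sin(fδ)/sin δ ≈ 1.050.
p = a·p₁ + b·p₂ ≈ (0.462, -0.570, -0.679); φ = arcsin(p_z) ≈ -42.76°, λ = atan2(p_y, p_x) ≈ -50.96°.

≈ (43°S, 51°W)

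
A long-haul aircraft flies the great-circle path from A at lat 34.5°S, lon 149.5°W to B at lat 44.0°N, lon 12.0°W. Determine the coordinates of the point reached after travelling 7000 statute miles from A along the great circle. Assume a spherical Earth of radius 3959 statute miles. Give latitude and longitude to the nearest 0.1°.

≈ lat 30.4°N, lon 66.8°W

Write both endpoints as unit vectors p₁, p₂ with components (cos φ cos λ, cos φ sin λ, sin φ).
The central angle between the endpoints is δ = arccos(p₁·p₂) ≈ 2.551 rad (146.2°). The total great-circle distance is δ·R ≈ 2.551 × 3959 ≈ 10099 mi, so the target fraction is f = 7000/10099 ≈ 0.693.
Interpolate at f ≈ 0.693 with slerp weights a = sin((1−f)δ)/sin δ ≈ 1.266, b = sin(fδ)/sin δ ≈ 1.761.
p = a·p₁ + b·p₂ ≈ (0.340, -0.793, 0.506); φ = arcsin(p_z) ≈ 30.39°, λ = atan2(p_y, p_x) ≈ -66.81°.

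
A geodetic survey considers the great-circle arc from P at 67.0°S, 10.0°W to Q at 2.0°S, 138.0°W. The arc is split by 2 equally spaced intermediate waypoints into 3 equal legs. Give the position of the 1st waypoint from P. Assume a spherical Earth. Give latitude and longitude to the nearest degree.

Write both endpoints as unit vectors p₁, p₂ with components (cos φ cos λ, cos φ sin λ, sin φ).
The central angle between the endpoints is δ = arccos(p₁·p₂) ≈ 1.781 rad (102.0°).
Interpolate at f = 1/3 with slerp weights a = sin((1−f)δ)/sin δ ≈ 0.948, b = sin(fδ)/sin δ ≈ 0.572.
p = a·p₁ + b·p₂ ≈ (-0.060, -0.447, -0.893); φ = arcsin(p_z) ≈ -63.21°, λ = atan2(p_y, p_x) ≈ -97.64°.

≈ 63°S, 98°W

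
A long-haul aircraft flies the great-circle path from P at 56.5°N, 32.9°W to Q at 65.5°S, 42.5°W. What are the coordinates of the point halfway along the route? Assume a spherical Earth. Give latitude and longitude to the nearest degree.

≈ 5°S, 37°W

Write both endpoints as unit vectors p₁, p₂ with components (cos φ cos λ, cos φ sin λ, sin φ).
The central angle between the endpoints is δ = arccos(p₁·p₂) ≈ 2.133 rad (122.2°).
Interpolate at f = 1/2 with slerp weights a = sin((1−f)δ)/sin δ ≈ 1.035, b = sin(fδ)/sin δ ≈ 1.035.
p = a·p₁ + b·p₂ ≈ (0.796, -0.600, -0.079); φ = arcsin(p_z) ≈ -4.52°, λ = atan2(p_y, p_x) ≈ -37.02°.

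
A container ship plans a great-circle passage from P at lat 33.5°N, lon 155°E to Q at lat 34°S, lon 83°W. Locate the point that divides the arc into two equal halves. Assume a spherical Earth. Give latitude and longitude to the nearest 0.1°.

≈ lat 0.5°S, lon 144.3°W

From cos δ = sin φ₁ sin φ₂ + cos φ₁ cos φ₂ cos Δλ, the central angle is δ ≈ 2.312 rad (132.5°).
Interpolate at f = 1/2 with slerp weights a = sin((1−f)δ)/sin δ ≈ 1.240, b = sin(fδ)/sin δ ≈ 1.240.
p = a·p₁ + b·p₂ ≈ (-0.812, -0.583, -0.009); φ = arcsin(p_z) ≈ -0.52°, λ = atan2(p_y, p_x) ≈ -144.30°.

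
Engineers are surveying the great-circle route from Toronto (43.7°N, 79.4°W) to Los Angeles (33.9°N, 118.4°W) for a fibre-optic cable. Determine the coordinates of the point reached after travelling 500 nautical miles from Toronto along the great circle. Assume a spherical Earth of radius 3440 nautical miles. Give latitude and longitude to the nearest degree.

The haversine formula gives a central angle δ ≈ 0.552 rad (31.6°) between the endpoints. The total great-circle distance is δ·R ≈ 0.552 × 3440 ≈ 1898 nmi, so the target fraction is f = 500/1898 ≈ 0.263.
Interpolate at f ≈ 0.263 with slerp weights a = sin((1−f)δ)/sin δ ≈ 0.754, b = sin(fδ)/sin δ ≈ 0.276.
p = a·p₁ + b·p₂ ≈ (-0.009, -0.738, 0.675); φ = arcsin(p_z) ≈ 42.46°, λ = atan2(p_y, p_x) ≈ -90.69°.

≈ 42°N, 91°W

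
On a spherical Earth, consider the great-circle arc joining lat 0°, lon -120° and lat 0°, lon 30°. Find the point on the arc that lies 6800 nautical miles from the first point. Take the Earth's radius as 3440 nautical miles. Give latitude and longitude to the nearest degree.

Convert each endpoint to a unit vector on the sphere (x = cos φ cos λ, y = cos φ sin λ, z = sin φ).
The central angle between the endpoints is δ = arccos(p₁·p₂) ≈ 2.618 rad (150.0°). The total great-circle distance is δ·R ≈ 2.618 × 3440 ≈ 9006 nmi, so the target fraction is f = 6800/9006 ≈ 0.755.
Interpolate at f ≈ 0.755 with slerp weights a = sin((1−f)δ)/sin δ ≈ 1.196, b = sin(fδ)/sin δ ≈ 1.837.
p = a·p₁ + b·p₂ ≈ (0.993, -0.117, 0.000); φ = arcsin(p_z) ≈ 0.00°, λ = atan2(p_y, p_x) ≈ -6.74°.

≈ lat 0°, lon -7°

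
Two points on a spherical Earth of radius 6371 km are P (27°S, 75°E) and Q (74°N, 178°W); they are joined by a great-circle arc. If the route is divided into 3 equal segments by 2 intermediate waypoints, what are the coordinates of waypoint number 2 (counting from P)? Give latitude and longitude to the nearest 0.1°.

≈ (49.5°N, 102.7°E)

Write both endpoints as unit vectors p₁, p₂ with components (cos φ cos λ, cos φ sin λ, sin φ).
The central angle between the endpoints is δ = arccos(p₁·p₂) ≈ 2.104 rad (120.5°).
Interpolate at f = 2/3 with slerp weights a = sin((1−f)δ)/sin δ ≈ 0.749, b = sin(fδ)/sin δ ≈ 1.145.
p = a·p₁ + b·p₂ ≈ (-0.143, 0.634, 0.760); φ = arcsin(p_z) ≈ 49.49°, λ = atan2(p_y, p_x) ≈ 102.68°.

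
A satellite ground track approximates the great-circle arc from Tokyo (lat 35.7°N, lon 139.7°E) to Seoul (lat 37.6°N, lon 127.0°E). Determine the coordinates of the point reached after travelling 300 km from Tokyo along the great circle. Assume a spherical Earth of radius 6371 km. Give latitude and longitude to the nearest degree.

Convert each endpoint to a unit vector on the sphere (x = cos φ cos λ, y = cos φ sin λ, z = sin φ).
The central angle between the endpoints is δ = arccos(p₁·p₂) ≈ 0.181 rad (10.4°). The total great-circle distance is δ·R ≈ 0.181 × 6371 ≈ 1152 km, so the target fraction is f = 300/1152 ≈ 0.261.
Interpolate at f ≈ 0.261 with slerp weights a = sin((1−f)δ)/sin δ ≈ 0.741, b = sin(fδ)/sin δ ≈ 0.262.
p = a·p₁ + b·p₂ ≈ (-0.584, 0.555, 0.592); φ = arcsin(p_z) ≈ 36.32°, λ = atan2(p_y, p_x) ≈ 136.45°.

≈ lat 36°N, lon 136°E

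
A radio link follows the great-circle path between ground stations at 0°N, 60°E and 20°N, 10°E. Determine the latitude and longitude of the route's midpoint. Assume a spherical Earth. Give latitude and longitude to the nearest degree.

Convert each endpoint to a unit vector on the sphere (x = cos φ cos λ, y = cos φ sin λ, z = sin φ).
The central angle between the endpoints is δ = arccos(p₁·p₂) ≈ 0.922 rad (52.8°).
Interpolate at f = 1/2 with slerp weights a = sin((1−f)δ)/sin δ ≈ 0.558, b = sin(fδ)/sin δ ≈ 0.558.
p = a·p₁ + b·p₂ ≈ (0.796, 0.575, 0.191); φ = arcsin(p_z) ≈ 11.01°, λ = atan2(p_y, p_x) ≈ 35.83°.

≈ 11°N, 36°E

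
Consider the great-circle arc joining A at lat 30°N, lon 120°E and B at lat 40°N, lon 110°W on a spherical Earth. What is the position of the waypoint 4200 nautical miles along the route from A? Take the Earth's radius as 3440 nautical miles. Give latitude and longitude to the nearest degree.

≈ lat 56°N, lon 142°W

Convert each endpoint to a unit vector on the sphere (x = cos φ cos λ, y = cos φ sin λ, z = sin φ).
The central angle between the endpoints is δ = arccos(p₁·p₂) ≈ 1.676 rad (96.0°). The total great-circle distance is δ·R ≈ 1.676 × 3440 ≈ 5766 nmi, so the target fraction is f = 4200/5766 ≈ 0.728.
Interpolate at f ≈ 0.728 with slerp weights a = sin((1−f)δ)/sin δ ≈ 0.442, b = sin(fδ)/sin δ ≈ 0.945.
p = a·p₁ + b·p₂ ≈ (-0.439, -0.349, 0.828); φ = arcsin(p_z) ≈ 55.91°, λ = atan2(p_y, p_x) ≈ -141.55°.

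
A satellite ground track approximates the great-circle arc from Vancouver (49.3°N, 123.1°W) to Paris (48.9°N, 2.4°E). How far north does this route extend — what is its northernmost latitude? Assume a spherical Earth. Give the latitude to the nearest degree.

≈ 68°N

The great circle lies in the plane with unit normal n̂ = (p₁ × p₂)/|p₁ × p₂|.
Here n̂_z ≈ +0.369; the vertex latitude is φ_max = arccos|n̂_z| ≈ 68.4°.
Check via Clairaut: cos φ_max = |cos φ₁| · sin C = cos(49.3°)·sin(34.4°) ≈ 0.369, again giving ≈ 68.4°.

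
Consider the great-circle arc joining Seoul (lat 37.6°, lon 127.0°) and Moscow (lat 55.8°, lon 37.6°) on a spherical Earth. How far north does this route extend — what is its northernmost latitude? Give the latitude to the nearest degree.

≈ 59°

The great circle lies in the plane with unit normal n̂ = (p₁ × p₂)/|p₁ × p₂|.
Here n̂_z ≈ -0.517; the vertex latitude is φ_max = arccos|n̂_z| ≈ 58.8°.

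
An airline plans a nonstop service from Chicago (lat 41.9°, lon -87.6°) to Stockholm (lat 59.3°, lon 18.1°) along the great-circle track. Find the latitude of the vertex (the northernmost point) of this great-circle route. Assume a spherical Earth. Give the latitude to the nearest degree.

The great circle lies in the plane with unit normal n̂ = (p₁ × p₂)/|p₁ × p₂|.
Here n̂_z ≈ +0.415; the vertex latitude is φ_max = arccos|n̂_z| ≈ 65.5°.
Check via Clairaut: cos φ_max = |cos φ₁| · sin C = cos(41.9°)·sin(33.9°) ≈ 0.415, again giving ≈ 65.5°.

≈ 65°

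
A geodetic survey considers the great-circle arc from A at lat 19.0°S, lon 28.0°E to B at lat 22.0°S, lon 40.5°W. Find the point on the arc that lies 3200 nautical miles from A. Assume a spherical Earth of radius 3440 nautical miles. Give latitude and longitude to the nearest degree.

≈ lat 24°S, lon 29°W

Convert each endpoint to a unit vector on the sphere (x = cos φ cos λ, y = cos φ sin λ, z = sin φ).
The central angle between the endpoints is δ = arccos(p₁·p₂) ≈ 1.112 rad (63.7°). The total great-circle distance is δ·R ≈ 1.112 × 3440 ≈ 3824 nmi, so the target fraction is f = 3200/3824 ≈ 0.837.
Interpolate at f ≈ 0.837 with slerp weights a = sin((1−f)δ)/sin δ ≈ 0.201, b = sin(fδ)/sin δ ≈ 0.894.
p = a·p₁ + b·p₂ ≈ (0.799, -0.449, -0.401); φ = arcsin(p_z) ≈ -23.61°, λ = atan2(p_y, p_x) ≈ -29.36°.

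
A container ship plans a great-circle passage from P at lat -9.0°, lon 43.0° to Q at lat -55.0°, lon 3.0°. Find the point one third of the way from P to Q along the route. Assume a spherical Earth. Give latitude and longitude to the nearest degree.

≈ lat -25°, lon 34°

Write both endpoints as unit vectors p₁, p₂ with components (cos φ cos λ, cos φ sin λ, sin φ).
The central angle between the endpoints is δ = arccos(p₁·p₂) ≈ 0.974 rad (55.8°).
Interpolate at f = 1/3 with slerp weights a = sin((1−f)δ)/sin δ ≈ 0.731, b = sin(fδ)/sin δ ≈ 0.386.
p = a·p₁ + b·p₂ ≈ (0.749, 0.504, -0.430); φ = arcsin(p_z) ≈ -25.48°, λ = atan2(p_y, p_x) ≈ 33.94°.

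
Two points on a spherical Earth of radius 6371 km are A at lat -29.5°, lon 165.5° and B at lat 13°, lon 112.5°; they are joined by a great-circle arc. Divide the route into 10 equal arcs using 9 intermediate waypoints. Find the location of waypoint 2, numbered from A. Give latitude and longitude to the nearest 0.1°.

≈ lat -21.9°, lon 153.4°

Convert each endpoint to a unit vector on the sphere (x = cos φ cos λ, y = cos φ sin λ, z = sin φ).
The central angle between the endpoints is δ = arccos(p₁·p₂) ≈ 1.160 rad (66.4°).
Interpolate at f = 2/10 with slerp weights a = sin((1−f)δ)/sin δ ≈ 0.873, b = sin(fδ)/sin δ ≈ 0.251.
p = a·p₁ + b·p₂ ≈ (-0.829, 0.416, -0.373); φ = arcsin(p_z) ≈ -21.93°, λ = atan2(p_y, p_x) ≈ 153.36°.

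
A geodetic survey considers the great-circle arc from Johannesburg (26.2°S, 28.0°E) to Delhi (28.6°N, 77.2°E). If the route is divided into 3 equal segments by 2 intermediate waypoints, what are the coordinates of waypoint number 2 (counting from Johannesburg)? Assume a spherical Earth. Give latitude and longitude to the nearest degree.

≈ (11°N, 60°E)

Write both endpoints as unit vectors p₁, p₂ with components (cos φ cos λ, cos φ sin λ, sin φ).
The central angle between the endpoints is δ = arccos(p₁·p₂) ≈ 1.263 rad (72.3°).
Interpolate at f = 2/3 with slerp weights a = sin((1−f)δ)/sin δ ≈ 0.429, b = sin(fδ)/sin δ ≈ 0.783.
p = a·p₁ + b·p₂ ≈ (0.492, 0.851, 0.185); φ = arcsin(p_z) ≈ 10.68°, λ = atan2(p_y, p_x) ≈ 59.96°.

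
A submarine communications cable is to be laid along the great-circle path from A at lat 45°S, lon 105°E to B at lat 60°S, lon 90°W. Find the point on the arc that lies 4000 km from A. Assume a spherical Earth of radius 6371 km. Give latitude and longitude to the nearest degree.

The haversine formula gives a central angle δ ≈ 1.297 rad (74.3°) between the endpoints. The total great-circle distance is δ·R ≈ 1.297 × 6371 ≈ 8260 km, so the target fraction is f = 4000/8260 ≈ 0.484.
Interpolate at f ≈ 0.484 with slerp weights a = sin((1−f)δ)/sin δ ≈ 0.644, b = sin(fδ)/sin δ ≈ 0.610.
p = a·p₁ + b·p₂ ≈ (-0.118, 0.135, -0.984); φ = arcsin(p_z) ≈ -79.69°, λ = atan2(p_y, p_x) ≈ 131.17°.

≈ lat 80°S, lon 131°E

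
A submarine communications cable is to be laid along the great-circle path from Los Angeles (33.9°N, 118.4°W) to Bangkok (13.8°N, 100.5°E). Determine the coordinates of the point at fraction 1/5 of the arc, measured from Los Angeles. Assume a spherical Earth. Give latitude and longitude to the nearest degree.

The haversine formula gives a central angle δ ≈ 2.088 rad (119.6°) between the endpoints.
Interpolate at f = 1/5 with slerp weights a = sin((1−f)δ)/sin δ ≈ 1.145, b = sin(fδ)/sin δ ≈ 0.466.
p = a·p₁ + b·p₂ ≈ (-0.534, -0.390, 0.750); φ = arcsin(p_z) ≈ 48.56°, λ = atan2(p_y, p_x) ≈ -143.86°.

≈ 49°N, 144°W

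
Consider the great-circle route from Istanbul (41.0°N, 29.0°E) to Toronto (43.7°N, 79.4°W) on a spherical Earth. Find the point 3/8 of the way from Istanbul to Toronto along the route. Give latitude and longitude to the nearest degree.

≈ 56°N, 7°W

Convert each endpoint to a unit vector on the sphere (x = cos φ cos λ, y = cos φ sin λ, z = sin φ).
The central angle between the endpoints is δ = arccos(p₁·p₂) ≈ 1.286 rad (73.7°).
Interpolate at f = 3/8 with slerp weights a = sin((1−f)δ)/sin δ ≈ 0.750, b = sin(fδ)/sin δ ≈ 0.483.
p = a·p₁ + b·p₂ ≈ (0.559, -0.069, 0.826); φ = arcsin(p_z) ≈ 55.69°, λ = atan2(p_y, p_x) ≈ -7.02°.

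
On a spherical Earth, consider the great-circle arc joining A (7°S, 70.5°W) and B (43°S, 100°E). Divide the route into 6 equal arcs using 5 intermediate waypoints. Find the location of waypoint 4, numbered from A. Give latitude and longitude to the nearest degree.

≈ (81°S, 39°E)

The haversine formula gives a central angle δ ≈ 2.256 rad (129.3°) between the endpoints.
Interpolate at f = 4/6 with slerp weights a = sin((1−f)δ)/sin δ ≈ 0.882, b = sin(fδ)/sin δ ≈ 1.289.
p = a·p₁ + b·p₂ ≈ (0.129, 0.103, -0.986); φ = arcsin(p_z) ≈ -80.53°, λ = atan2(p_y, p_x) ≈ 38.60°.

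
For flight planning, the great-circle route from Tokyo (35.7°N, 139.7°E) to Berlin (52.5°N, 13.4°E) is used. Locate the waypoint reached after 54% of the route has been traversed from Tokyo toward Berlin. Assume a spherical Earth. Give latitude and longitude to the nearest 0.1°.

≈ 65.2°N, 85.2°E

Write both endpoints as unit vectors p₁, p₂ with components (cos φ cos λ, cos φ sin λ, sin φ).
The central angle between the endpoints is δ = arccos(p₁·p₂) ≈ 1.400 rad (80.2°).
Interpolate at f = 0.54 with slerp weights a = sin((1−f)δ)/sin δ ≈ 0.609, b = sin(fδ)/sin δ ≈ 0.696.
p = a·p₁ + b·p₂ ≈ (0.035, 0.418, 0.908); φ = arcsin(p_z) ≈ 65.19°, λ = atan2(p_y, p_x) ≈ 85.23°.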